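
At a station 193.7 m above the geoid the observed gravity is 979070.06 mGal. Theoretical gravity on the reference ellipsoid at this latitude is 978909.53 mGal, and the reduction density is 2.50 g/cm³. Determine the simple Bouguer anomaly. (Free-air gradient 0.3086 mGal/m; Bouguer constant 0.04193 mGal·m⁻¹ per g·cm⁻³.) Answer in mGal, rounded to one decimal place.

Free-air correction = 0.3086 × 193.7 = 59.78 mGal
Free-air anomaly = 979070.06 − 978909.53 + (59.78) = 220.31 mGal
Bouguer slab correction = 0.04193 × 2.50 × 193.7 = 20.30 mGal
Simple Bouguer anomaly = 220.31 − (20.30) = 200.01 mGal

200.0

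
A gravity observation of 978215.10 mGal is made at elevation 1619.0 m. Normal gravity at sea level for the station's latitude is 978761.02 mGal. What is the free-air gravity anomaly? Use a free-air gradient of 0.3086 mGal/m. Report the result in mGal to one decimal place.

Free-air correction = 0.3086 × 1619.0 = 499.62 mGal
Free-air anomaly = 978215.10 − 978761.02 + (499.62) = -46.30 mGal

-46.3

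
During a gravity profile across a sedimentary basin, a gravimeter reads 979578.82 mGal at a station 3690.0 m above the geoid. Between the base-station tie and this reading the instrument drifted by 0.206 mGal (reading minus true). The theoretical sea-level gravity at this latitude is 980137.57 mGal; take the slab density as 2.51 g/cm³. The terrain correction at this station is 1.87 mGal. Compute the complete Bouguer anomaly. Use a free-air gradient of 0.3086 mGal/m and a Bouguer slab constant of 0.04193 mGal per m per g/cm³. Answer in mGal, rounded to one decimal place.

Drift-corrected reading = 979578.82 − (0.206) = 979578.614 mGal
Free-air correction = 0.3086 × 3690.0 = 1138.73 mGal
Free-air anomaly = 979578.614 − 980137.57 + (1138.73) = 579.774 mGal
Bouguer slab correction = 0.04193 × 2.51 × 3690.0 = 388.35 mGal
Simple Bouguer anomaly = 579.774 − (388.35) = 191.424 mGal
Complete Bouguer anomaly = 191.424 + 1.87 = 193.294 mGal

193.3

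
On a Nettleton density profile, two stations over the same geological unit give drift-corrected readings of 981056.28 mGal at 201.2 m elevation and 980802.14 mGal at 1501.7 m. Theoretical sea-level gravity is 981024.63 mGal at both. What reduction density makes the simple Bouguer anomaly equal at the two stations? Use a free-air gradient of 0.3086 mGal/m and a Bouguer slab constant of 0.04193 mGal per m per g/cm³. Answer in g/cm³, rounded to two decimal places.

2.70

Δg_obs = 980802.14 − 981056.28 = -254.14 mGal over Δh = 1501.7 − 201.2 = 1300.5 m
Equal Bouguer anomalies ⇒ Δg_obs + (0.3086 − 0.04193ρ)·Δh = 0
0.3086 − 0.04193ρ = −Δg_obs/Δh = 0.19542
ρ = (0.3086 − 0.19542) / 0.04193 = 2.70 g/cm³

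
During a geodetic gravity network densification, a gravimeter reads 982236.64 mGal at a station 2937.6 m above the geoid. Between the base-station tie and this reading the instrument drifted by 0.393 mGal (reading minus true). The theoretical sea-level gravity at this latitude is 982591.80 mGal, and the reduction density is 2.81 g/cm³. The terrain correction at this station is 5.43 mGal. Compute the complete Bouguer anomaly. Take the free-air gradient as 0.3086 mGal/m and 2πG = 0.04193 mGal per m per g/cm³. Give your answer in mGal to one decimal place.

210.3

Drift-corrected reading = 982236.64 − (0.393) = 982236.247 mGal
Free-air correction = 0.3086 × 2937.6 = 906.54 mGal
Free-air anomaly = 982236.247 − 982591.80 + (906.54) = 550.987 mGal
Bouguer slab correction = 0.04193 × 2.81 × 2937.6 = 346.12 mGal
Simple Bouguer anomaly = 550.987 − (346.12) = 204.867 mGal
Complete Bouguer anomaly = 204.867 + 5.43 = 210.297 mGal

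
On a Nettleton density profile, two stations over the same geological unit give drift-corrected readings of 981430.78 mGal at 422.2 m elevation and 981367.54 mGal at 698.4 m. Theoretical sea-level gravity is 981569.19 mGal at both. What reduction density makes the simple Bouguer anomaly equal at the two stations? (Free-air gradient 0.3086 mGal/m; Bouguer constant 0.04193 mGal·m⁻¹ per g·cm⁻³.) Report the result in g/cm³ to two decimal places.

Δg_obs = 981367.54 − 981430.78 = -63.24 mGal over Δh = 698.4 − 422.2 = 276.2 m
Equal Bouguer anomalies ⇒ Δg_obs + (0.3086 − 0.04193ρ)·Δh = 0
0.3086 − 0.04193ρ = −Δg_obs/Δh = 0.22896
ρ = (0.3086 − 0.22896) / 0.04193 = 1.90 g/cm³

1.90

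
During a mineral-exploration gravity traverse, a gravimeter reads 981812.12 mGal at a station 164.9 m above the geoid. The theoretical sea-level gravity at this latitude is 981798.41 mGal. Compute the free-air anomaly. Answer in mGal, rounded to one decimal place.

Free-air correction = 0.3086 × 164.9 = 50.89 mGal
Free-air anomaly = 981812.12 − 981798.41 + (50.89) = 64.60 mGal

64.6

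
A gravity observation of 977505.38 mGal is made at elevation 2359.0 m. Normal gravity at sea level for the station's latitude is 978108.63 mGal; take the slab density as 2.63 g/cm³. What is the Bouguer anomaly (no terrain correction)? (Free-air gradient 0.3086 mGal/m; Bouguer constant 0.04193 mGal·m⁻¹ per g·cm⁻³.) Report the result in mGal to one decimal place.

Free-air correction = 0.3086 × 2359.0 = 727.99 mGal
Free-air anomaly = 977505.38 − 978108.63 + (727.99) = 124.74 mGal
Bouguer slab correction = 0.04193 × 2.63 × 2359.0 = 260.14 mGal
Simple Bouguer anomaly = 124.74 − (260.14) = -135.40 mGal

-135.4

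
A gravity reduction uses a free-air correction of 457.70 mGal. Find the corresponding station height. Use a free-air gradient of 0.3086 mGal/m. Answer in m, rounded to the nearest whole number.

h = 457.70 / 0.3086 = 1483.15 m

1483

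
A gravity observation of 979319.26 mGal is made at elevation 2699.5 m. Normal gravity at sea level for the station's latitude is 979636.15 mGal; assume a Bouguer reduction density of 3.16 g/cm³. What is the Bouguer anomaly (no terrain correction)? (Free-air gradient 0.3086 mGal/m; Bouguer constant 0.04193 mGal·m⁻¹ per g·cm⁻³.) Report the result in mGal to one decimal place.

Free-air correction = 0.3086 × 2699.5 = 833.07 mGal
Free-air anomaly = 979319.26 − 979636.15 + (833.07) = 516.18 mGal
Bouguer slab correction = 0.04193 × 3.16 × 2699.5 = 357.68 mGal
Simple Bouguer anomaly = 516.18 − (357.68) = 158.50 mGal

158.5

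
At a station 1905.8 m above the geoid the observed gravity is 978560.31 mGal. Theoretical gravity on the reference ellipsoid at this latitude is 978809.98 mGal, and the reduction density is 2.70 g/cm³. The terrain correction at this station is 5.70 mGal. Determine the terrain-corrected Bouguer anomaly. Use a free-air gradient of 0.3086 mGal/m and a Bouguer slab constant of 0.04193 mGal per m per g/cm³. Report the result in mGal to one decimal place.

128.4

Free-air correction = 0.3086 × 1905.8 = 588.13 mGal
Free-air anomaly = 978560.31 − 978809.98 + (588.13) = 338.46 mGal
Bouguer slab correction = 0.04193 × 2.70 × 1905.8 = 215.76 mGal
Simple Bouguer anomaly = 338.46 − (215.76) = 122.70 mGal
Complete Bouguer anomaly = 122.70 + 5.70 = 128.40 mGal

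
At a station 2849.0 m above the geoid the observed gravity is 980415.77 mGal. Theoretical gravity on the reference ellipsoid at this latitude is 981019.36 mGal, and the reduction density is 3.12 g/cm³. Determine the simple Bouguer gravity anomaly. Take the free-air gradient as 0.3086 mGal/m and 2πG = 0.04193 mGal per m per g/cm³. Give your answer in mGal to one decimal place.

-97.1

Free-air correction = 0.3086 × 2849.0 = 879.20 mGal
Free-air anomaly = 980415.77 − 981019.36 + (879.20) = 275.61 mGal
Bouguer slab correction = 0.04193 × 3.12 × 2849.0 = 372.71 mGal
Simple Bouguer anomaly = 275.61 − (372.71) = -97.10 mGal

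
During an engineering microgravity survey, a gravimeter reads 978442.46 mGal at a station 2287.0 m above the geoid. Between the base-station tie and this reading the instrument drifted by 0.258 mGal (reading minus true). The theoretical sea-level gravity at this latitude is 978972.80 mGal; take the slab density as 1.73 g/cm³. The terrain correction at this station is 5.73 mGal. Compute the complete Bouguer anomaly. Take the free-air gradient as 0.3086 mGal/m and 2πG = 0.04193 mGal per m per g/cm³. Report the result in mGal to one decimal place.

15.0

Drift-corrected reading = 978442.46 − (0.258) = 978442.202 mGal
Free-air correction = 0.3086 × 2287.0 = 705.77 mGal
Free-air anomaly = 978442.202 − 978972.80 + (705.77) = 175.172 mGal
Bouguer slab correction = 0.04193 × 1.73 × 2287.0 = 165.90 mGal
Simple Bouguer anomaly = 175.172 − (165.90) = 9.272 mGal
Complete Bouguer anomaly = 9.272 + 5.73 = 15.002 mGal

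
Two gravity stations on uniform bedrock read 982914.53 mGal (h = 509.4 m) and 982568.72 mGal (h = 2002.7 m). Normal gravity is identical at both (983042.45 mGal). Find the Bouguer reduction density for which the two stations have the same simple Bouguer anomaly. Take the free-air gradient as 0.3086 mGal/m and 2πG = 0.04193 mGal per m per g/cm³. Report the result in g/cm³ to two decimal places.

1.84

Δg_obs = 982568.72 − 982914.53 = -345.81 mGal over Δh = 2002.7 − 509.4 = 1493.3 m
Equal Bouguer anomalies ⇒ Δg_obs + (0.3086 − 0.04193ρ)·Δh = 0
0.3086 − 0.04193ρ = −Δg_obs/Δh = 0.23157
ρ = (0.3086 − 0.23157) / 0.04193 = 1.84 g/cm³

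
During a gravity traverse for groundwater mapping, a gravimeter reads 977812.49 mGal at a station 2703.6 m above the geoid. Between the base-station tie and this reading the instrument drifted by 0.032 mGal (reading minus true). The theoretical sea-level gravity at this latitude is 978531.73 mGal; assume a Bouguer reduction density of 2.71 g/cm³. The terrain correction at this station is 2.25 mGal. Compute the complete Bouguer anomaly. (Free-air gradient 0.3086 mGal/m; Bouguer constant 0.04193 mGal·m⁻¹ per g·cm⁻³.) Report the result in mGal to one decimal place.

-189.9

Drift-corrected reading = 977812.49 − (0.032) = 977812.458 mGal
Free-air correction = 0.3086 × 2703.6 = 834.33 mGal
Free-air anomaly = 977812.458 − 978531.73 + (834.33) = 115.058 mGal
Bouguer slab correction = 0.04193 × 2.71 × 2703.6 = 307.21 mGal
Simple Bouguer anomaly = 115.058 − (307.21) = -192.152 mGal
Complete Bouguer anomaly = -192.152 + 2.25 = -189.902 mGal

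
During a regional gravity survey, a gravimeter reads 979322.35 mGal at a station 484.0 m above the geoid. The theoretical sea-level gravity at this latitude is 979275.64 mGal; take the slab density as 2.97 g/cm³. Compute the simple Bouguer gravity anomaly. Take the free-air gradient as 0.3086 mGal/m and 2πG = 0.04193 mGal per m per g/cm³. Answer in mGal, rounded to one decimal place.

Free-air correction = 0.3086 × 484.0 = 149.36 mGal
Free-air anomaly = 979322.35 − 979275.64 + (149.36) = 196.07 mGal
Bouguer slab correction = 0.04193 × 2.97 × 484.0 = 60.27 mGal
Simple Bouguer anomaly = 196.07 − (60.27) = 135.80 mGal

135.8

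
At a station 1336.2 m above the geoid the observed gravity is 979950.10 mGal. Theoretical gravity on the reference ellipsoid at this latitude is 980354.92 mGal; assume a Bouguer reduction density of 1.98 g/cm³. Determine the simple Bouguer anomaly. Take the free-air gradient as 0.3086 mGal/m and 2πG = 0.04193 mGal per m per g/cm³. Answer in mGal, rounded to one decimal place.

Free-air correction = 0.3086 × 1336.2 = 412.35 mGal
Free-air anomaly = 979950.10 − 980354.92 + (412.35) = 7.53 mGal
Bouguer slab correction = 0.04193 × 1.98 × 1336.2 = 110.93 mGal
Simple Bouguer anomaly = 7.53 − (110.93) = -103.40 mGal

-103.4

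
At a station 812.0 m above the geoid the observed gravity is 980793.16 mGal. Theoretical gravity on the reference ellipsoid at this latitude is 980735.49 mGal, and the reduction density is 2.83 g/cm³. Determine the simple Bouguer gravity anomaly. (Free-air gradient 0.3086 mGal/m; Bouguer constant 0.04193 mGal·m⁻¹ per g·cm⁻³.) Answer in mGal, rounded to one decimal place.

Free-air correction = 0.3086 × 812.0 = 250.58 mGal
Free-air anomaly = 980793.16 − 980735.49 + (250.58) = 308.25 mGal
Bouguer slab correction = 0.04193 × 2.83 × 812.0 = 96.35 mGal
Simple Bouguer anomaly = 308.25 − (96.35) = 211.90 mGal

211.9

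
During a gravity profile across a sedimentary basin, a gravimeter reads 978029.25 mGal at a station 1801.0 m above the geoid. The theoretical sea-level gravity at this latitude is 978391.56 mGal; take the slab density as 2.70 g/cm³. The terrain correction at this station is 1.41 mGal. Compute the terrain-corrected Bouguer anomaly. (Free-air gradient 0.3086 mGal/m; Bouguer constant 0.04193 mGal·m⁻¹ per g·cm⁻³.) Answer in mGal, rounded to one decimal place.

-9.0

Free-air correction = 0.3086 × 1801.0 = 555.79 mGal
Free-air anomaly = 978029.25 − 978391.56 + (555.79) = 193.48 mGal
Bouguer slab correction = 0.04193 × 2.70 × 1801.0 = 203.89 mGal
Simple Bouguer anomaly = 193.48 − (203.89) = -10.41 mGal
Complete Bouguer anomaly = -10.41 + 1.41 = -9.00 mGal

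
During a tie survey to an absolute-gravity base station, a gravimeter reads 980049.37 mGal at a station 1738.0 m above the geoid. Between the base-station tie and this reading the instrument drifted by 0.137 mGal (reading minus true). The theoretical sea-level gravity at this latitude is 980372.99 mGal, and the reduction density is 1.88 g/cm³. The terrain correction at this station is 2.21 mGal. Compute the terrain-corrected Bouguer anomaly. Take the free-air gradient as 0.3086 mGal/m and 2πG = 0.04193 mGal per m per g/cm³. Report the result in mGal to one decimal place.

Drift-corrected reading = 980049.37 − (0.137) = 980049.233 mGal
Free-air correction = 0.3086 × 1738.0 = 536.35 mGal
Free-air anomaly = 980049.233 − 980372.99 + (536.35) = 212.593 mGal
Bouguer slab correction = 0.04193 × 1.88 × 1738.0 = 137.00 mGal
Simple Bouguer anomaly = 212.593 − (137.00) = 75.593 mGal
Complete Bouguer anomaly = 75.593 + 2.21 = 77.803 mGal

77.8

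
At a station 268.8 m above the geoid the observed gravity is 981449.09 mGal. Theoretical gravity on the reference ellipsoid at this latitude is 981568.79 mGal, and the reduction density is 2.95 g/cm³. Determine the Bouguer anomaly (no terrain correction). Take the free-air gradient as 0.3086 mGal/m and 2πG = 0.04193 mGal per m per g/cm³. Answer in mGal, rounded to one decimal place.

Free-air correction = 0.3086 × 268.8 = 82.95 mGal
Free-air anomaly = 981449.09 − 981568.79 + (82.95) = -36.75 mGal
Bouguer slab correction = 0.04193 × 2.95 × 268.8 = 33.25 mGal
Simple Bouguer anomaly = -36.75 − (33.25) = -70.00 mGal

-70.0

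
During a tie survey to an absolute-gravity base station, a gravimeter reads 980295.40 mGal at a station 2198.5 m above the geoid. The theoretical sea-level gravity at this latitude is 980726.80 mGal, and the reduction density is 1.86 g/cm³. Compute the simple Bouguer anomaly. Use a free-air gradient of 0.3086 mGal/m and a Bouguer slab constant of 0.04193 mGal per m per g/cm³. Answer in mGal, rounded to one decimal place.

75.6

Free-air correction = 0.3086 × 2198.5 = 678.46 mGal
Free-air anomaly = 980295.40 − 980726.80 + (678.46) = 247.06 mGal
Bouguer slab correction = 0.04193 × 1.86 × 2198.5 = 171.46 mGal
Simple Bouguer anomaly = 247.06 − (171.46) = 75.60 mGal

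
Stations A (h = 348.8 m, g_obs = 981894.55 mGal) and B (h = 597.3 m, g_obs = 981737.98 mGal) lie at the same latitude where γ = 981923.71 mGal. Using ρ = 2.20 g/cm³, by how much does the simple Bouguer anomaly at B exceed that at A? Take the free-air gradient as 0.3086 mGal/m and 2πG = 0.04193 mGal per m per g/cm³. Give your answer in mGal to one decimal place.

Δg_SB(A) = 981894.55 − 981923.71 + 0.3086×348.8 − 0.04193×2.20×348.8 = 46.30 mGal
Δg_SB(B) = 981737.98 − 981923.71 + 0.3086×597.3 − 0.04193×2.20×597.3 = -56.50 mGal
Difference = -56.50 − (46.30) = -102.80 mGal

-102.8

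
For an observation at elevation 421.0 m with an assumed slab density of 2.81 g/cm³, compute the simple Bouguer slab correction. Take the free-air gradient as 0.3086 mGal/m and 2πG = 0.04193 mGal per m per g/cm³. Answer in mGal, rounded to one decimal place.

49.6

Bouguer slab correction = 0.04193 × 2.81 × 421.0 = 49.6 mGal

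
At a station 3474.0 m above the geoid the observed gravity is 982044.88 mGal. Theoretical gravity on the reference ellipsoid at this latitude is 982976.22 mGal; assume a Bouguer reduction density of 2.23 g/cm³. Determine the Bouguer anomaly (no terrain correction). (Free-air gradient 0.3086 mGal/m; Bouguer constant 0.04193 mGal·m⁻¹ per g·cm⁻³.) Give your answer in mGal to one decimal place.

Free-air correction = 0.3086 × 3474.0 = 1072.08 mGal
Free-air anomaly = 982044.88 − 982976.22 + (1072.08) = 140.74 mGal
Bouguer slab correction = 0.04193 × 2.23 × 3474.0 = 324.83 mGal
Simple Bouguer anomaly = 140.74 − (324.83) = -184.09 mGal

-184.1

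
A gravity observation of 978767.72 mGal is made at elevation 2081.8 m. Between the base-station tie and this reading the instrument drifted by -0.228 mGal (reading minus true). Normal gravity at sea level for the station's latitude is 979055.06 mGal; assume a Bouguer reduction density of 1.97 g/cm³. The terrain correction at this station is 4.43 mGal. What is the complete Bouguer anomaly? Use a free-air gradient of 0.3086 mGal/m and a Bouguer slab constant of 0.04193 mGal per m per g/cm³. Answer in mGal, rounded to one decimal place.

187.8

Drift-corrected reading = 978767.72 − (-0.228) = 978767.948 mGal
Free-air correction = 0.3086 × 2081.8 = 642.44 mGal
Free-air anomaly = 978767.948 − 979055.06 + (642.44) = 355.328 mGal
Bouguer slab correction = 0.04193 × 1.97 × 2081.8 = 171.96 mGal
Simple Bouguer anomaly = 355.328 − (171.96) = 183.368 mGal
Complete Bouguer anomaly = 183.368 + 4.43 = 187.798 mGal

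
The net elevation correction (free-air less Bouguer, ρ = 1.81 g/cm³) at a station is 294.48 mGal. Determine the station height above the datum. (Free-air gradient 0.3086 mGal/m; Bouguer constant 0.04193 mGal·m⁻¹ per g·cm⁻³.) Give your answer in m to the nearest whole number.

1265

Combined gradient = 0.3086 − 0.04193 × 1.81 = 0.2327067 mGal/m
h = 294.48 / 0.2327067 = 1265.46 m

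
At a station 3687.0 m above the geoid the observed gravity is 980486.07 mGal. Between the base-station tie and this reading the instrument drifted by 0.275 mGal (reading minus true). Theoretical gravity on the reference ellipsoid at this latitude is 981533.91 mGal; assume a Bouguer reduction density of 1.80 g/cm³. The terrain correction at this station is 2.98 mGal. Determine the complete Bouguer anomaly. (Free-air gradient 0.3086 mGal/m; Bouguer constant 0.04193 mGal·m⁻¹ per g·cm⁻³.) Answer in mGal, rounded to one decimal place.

-185.6

Drift-corrected reading = 980486.07 − (0.275) = 980485.795 mGal
Free-air correction = 0.3086 × 3687.0 = 1137.81 mGal
Free-air anomaly = 980485.795 − 981533.91 + (1137.81) = 89.695 mGal
Bouguer slab correction = 0.04193 × 1.80 × 3687.0 = 278.27 mGal
Simple Bouguer anomaly = 89.695 − (278.27) = -188.575 mGal
Complete Bouguer anomaly = -188.575 + 2.98 = -185.595 mGal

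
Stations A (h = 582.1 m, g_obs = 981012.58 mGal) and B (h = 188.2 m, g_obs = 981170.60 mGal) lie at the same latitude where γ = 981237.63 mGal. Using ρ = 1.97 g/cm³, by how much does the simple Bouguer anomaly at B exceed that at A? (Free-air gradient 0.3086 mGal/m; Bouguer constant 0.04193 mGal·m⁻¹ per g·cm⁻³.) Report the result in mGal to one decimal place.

69.0

Δg_SB(A) = 981012.58 − 981237.63 + 0.3086×582.1 − 0.04193×1.97×582.1 = -93.50 mGal
Δg_SB(B) = 981170.60 − 981237.63 + 0.3086×188.2 − 0.04193×1.97×188.2 = -24.50 mGal
Difference = -24.50 − (-93.50) = 69.00 mGal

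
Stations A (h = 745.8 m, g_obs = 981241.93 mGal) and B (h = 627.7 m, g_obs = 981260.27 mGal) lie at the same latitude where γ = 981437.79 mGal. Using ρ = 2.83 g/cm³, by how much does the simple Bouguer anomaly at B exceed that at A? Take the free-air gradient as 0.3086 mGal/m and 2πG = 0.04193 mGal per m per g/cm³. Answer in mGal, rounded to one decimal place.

Δg_SB(A) = 981241.93 − 981437.79 + 0.3086×745.8 − 0.04193×2.83×745.8 = -54.20 mGal
Δg_SB(B) = 981260.27 − 981437.79 + 0.3086×627.7 − 0.04193×2.83×627.7 = -58.30 mGal
Difference = -58.30 − (-54.20) = -4.10 mGal

-4.1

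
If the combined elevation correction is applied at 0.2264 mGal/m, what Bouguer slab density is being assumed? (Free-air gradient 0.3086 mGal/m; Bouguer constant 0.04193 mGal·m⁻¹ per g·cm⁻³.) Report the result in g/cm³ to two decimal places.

1.96

0.2264 = 0.3086 − 0.04193 × ρ
ρ = (0.3086 − 0.2264) / 0.04193 = 1.96 g/cm³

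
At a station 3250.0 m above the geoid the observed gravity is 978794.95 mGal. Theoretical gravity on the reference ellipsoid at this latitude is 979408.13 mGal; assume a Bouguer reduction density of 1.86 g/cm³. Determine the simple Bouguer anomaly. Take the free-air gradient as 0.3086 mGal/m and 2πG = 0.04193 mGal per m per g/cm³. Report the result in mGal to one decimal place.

Free-air correction = 0.3086 × 3250.0 = 1002.95 mGal
Free-air anomaly = 978794.95 − 979408.13 + (1002.95) = 389.77 mGal
Bouguer slab correction = 0.04193 × 1.86 × 3250.0 = 253.47 mGal
Simple Bouguer anomaly = 389.77 − (253.47) = 136.30 mGal

136.3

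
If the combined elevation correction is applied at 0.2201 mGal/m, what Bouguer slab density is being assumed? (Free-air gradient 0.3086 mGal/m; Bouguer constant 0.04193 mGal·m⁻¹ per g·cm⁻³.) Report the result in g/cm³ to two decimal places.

2.11

0.2201 = 0.3086 − 0.04193 × ρ
ρ = (0.3086 − 0.2201) / 0.04193 = 2.11 g/cm³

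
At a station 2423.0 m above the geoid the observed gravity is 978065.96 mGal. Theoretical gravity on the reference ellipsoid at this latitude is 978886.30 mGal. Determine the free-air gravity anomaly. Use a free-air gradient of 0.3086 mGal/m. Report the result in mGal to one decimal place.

Free-air correction = 0.3086 × 2423.0 = 747.74 mGal
Free-air anomaly = 978065.96 − 978886.30 + (747.74) = -72.60 mGal

-72.6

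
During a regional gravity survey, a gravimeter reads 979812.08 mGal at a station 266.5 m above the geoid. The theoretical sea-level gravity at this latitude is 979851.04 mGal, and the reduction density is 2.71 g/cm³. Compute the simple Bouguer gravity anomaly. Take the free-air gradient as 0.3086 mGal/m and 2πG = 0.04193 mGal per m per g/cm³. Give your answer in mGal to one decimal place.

13.0

Free-air correction = 0.3086 × 266.5 = 82.24 mGal
Free-air anomaly = 979812.08 − 979851.04 + (82.24) = 43.28 mGal
Bouguer slab correction = 0.04193 × 2.71 × 266.5 = 30.28 mGal
Simple Bouguer anomaly = 43.28 − (30.28) = 13.00 mGal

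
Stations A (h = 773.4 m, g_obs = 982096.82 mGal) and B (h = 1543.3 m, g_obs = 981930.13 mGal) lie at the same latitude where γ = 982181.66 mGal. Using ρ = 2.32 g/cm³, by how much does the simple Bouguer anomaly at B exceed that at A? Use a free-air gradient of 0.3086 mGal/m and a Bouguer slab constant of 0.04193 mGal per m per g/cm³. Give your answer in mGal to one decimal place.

Δg_SB(A) = 982096.82 − 982181.66 + 0.3086×773.4 − 0.04193×2.32×773.4 = 78.60 mGal
Δg_SB(B) = 981930.13 − 982181.66 + 0.3086×1543.3 − 0.04193×2.32×1543.3 = 74.60 mGal
Difference = 74.60 − (78.60) = -4.00 mGal

-4.0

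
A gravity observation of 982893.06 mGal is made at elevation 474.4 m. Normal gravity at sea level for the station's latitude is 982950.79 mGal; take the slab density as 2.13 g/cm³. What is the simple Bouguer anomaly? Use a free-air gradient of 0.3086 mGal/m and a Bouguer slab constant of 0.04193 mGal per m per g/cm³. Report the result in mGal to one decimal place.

46.3

Free-air correction = 0.3086 × 474.4 = 146.40 mGal
Free-air anomaly = 982893.06 − 982950.79 + (146.40) = 88.67 mGal
Bouguer slab correction = 0.04193 × 2.13 × 474.4 = 42.37 mGal
Simple Bouguer anomaly = 88.67 − (42.37) = 46.30 mGal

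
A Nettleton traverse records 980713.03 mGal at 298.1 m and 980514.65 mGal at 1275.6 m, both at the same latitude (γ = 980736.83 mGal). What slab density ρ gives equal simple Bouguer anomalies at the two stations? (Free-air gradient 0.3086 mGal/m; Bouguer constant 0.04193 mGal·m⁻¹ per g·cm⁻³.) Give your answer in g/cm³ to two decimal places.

2.52

Δg_obs = 980514.65 − 980713.03 = -198.38 mGal over Δh = 1275.6 − 298.1 = 977.5 m
Equal Bouguer anomalies ⇒ Δg_obs + (0.3086 − 0.04193ρ)·Δh = 0
0.3086 − 0.04193ρ = −Δg_obs/Δh = 0.20295
ρ = (0.3086 − 0.20295) / 0.04193 = 2.52 g/cm³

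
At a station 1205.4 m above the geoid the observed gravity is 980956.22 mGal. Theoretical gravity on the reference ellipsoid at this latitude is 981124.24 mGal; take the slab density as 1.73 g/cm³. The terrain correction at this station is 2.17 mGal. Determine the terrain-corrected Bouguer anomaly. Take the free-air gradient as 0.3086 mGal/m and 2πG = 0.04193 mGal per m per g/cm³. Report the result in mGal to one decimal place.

Free-air correction = 0.3086 × 1205.4 = 371.99 mGal
Free-air anomaly = 980956.22 − 981124.24 + (371.99) = 203.97 mGal
Bouguer slab correction = 0.04193 × 1.73 × 1205.4 = 87.44 mGal
Simple Bouguer anomaly = 203.97 − (87.44) = 116.53 mGal
Complete Bouguer anomaly = 116.53 + 2.17 = 118.70 mGal

118.7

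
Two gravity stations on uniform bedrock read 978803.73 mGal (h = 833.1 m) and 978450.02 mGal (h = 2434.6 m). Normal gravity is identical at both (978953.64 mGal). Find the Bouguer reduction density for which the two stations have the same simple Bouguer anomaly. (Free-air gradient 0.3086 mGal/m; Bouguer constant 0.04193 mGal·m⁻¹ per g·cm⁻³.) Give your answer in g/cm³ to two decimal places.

Δg_obs = 978450.02 − 978803.73 = -353.71 mGal over Δh = 2434.6 − 833.1 = 1601.5 m
Equal Bouguer anomalies ⇒ Δg_obs + (0.3086 − 0.04193ρ)·Δh = 0
0.3086 − 0.04193ρ = −Δg_obs/Δh = 0.22086
ρ = (0.3086 − 0.22086) / 0.04193 = 2.09 g/cm³

2.09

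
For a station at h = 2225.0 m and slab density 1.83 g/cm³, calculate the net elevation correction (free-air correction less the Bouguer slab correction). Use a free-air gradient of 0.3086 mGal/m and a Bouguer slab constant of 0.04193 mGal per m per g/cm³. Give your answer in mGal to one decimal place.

515.9

Combined gradient = 0.3086 − 0.04193 × 1.83 = 0.2318681 mGal/m
Combined elevation correction = 0.2318681 × 2225.0 = 515.9 mGal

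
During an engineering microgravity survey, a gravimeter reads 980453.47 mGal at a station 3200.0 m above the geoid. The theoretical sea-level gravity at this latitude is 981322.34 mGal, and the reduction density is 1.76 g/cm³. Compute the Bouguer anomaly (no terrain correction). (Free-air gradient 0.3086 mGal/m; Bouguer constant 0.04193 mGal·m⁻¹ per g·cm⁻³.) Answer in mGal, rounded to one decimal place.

-117.5

Free-air correction = 0.3086 × 3200.0 = 987.52 mGal
Free-air anomaly = 980453.47 − 981322.34 + (987.52) = 118.65 mGal
Bouguer slab correction = 0.04193 × 1.76 × 3200.0 = 236.15 mGal
Simple Bouguer anomaly = 118.65 − (236.15) = -117.50 mGal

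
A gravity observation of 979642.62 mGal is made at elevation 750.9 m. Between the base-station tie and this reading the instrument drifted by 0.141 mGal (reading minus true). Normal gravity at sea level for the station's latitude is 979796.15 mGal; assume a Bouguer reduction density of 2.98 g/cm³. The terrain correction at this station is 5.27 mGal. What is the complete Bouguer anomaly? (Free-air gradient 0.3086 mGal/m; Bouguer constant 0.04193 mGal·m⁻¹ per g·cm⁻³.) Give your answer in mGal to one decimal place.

Drift-corrected reading = 979642.62 − (0.141) = 979642.479 mGal
Free-air correction = 0.3086 × 750.9 = 231.73 mGal
Free-air anomaly = 979642.479 − 979796.15 + (231.73) = 78.059 mGal
Bouguer slab correction = 0.04193 × 2.98 × 750.9 = 93.83 mGal
Simple Bouguer anomaly = 78.059 − (93.83) = -15.771 mGal
Complete Bouguer anomaly = -15.771 + 5.27 = -10.501 mGal

-10.5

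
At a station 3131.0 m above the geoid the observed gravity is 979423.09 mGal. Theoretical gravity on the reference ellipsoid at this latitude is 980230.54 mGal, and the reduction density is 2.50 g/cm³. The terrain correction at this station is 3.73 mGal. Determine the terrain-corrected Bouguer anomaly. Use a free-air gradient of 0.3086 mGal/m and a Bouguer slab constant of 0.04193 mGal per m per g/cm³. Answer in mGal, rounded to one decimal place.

Free-air correction = 0.3086 × 3131.0 = 966.23 mGal
Free-air anomaly = 979423.09 − 980230.54 + (966.23) = 158.78 mGal
Bouguer slab correction = 0.04193 × 2.50 × 3131.0 = 328.21 mGal
Simple Bouguer anomaly = 158.78 − (328.21) = -169.43 mGal
Complete Bouguer anomaly = -169.43 + 3.73 = -165.70 mGal

-165.7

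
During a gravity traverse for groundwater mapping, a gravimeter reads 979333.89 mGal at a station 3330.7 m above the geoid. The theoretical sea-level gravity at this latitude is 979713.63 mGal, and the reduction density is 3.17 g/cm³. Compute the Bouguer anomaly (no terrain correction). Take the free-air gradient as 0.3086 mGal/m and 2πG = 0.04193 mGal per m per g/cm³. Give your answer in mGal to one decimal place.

Free-air correction = 0.3086 × 3330.7 = 1027.85 mGal
Free-air anomaly = 979333.89 − 979713.63 + (1027.85) = 648.11 mGal
Bouguer slab correction = 0.04193 × 3.17 × 3330.7 = 442.71 mGal
Simple Bouguer anomaly = 648.11 − (442.71) = 205.40 mGal

205.4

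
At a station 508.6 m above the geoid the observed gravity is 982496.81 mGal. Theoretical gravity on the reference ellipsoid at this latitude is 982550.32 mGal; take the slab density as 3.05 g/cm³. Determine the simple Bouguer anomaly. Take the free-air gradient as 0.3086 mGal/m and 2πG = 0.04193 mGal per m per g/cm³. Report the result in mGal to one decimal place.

38.4

Free-air correction = 0.3086 × 508.6 = 156.95 mGal
Free-air anomaly = 982496.81 − 982550.32 + (156.95) = 103.44 mGal
Bouguer slab correction = 0.04193 × 3.05 × 508.6 = 65.04 mGal
Simple Bouguer anomaly = 103.44 − (65.04) = 38.40 mGal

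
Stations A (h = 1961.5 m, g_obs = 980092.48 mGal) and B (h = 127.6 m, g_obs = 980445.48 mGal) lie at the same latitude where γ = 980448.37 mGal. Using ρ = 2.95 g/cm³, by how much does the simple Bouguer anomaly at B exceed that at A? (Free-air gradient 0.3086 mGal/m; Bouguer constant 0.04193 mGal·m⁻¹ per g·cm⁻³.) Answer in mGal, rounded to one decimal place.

Δg_SB(A) = 980092.48 − 980448.37 + 0.3086×1961.5 − 0.04193×2.95×1961.5 = 6.80 mGal
Δg_SB(B) = 980445.48 − 980448.37 + 0.3086×127.6 − 0.04193×2.95×127.6 = 20.70 mGal
Difference = 20.70 − (6.80) = 13.90 mGal

13.9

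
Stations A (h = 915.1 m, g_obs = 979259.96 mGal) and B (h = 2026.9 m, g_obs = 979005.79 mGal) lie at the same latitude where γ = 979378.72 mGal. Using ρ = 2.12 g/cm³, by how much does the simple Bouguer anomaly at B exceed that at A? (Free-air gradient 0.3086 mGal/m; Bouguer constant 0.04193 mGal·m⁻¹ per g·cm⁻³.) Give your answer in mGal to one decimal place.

Δg_SB(A) = 979259.96 − 979378.72 + 0.3086×915.1 − 0.04193×2.12×915.1 = 82.30 mGal
Δg_SB(B) = 979005.79 − 979378.72 + 0.3086×2026.9 − 0.04193×2.12×2026.9 = 72.40 mGal
Difference = 72.40 − (82.30) = -9.90 mGal

-9.9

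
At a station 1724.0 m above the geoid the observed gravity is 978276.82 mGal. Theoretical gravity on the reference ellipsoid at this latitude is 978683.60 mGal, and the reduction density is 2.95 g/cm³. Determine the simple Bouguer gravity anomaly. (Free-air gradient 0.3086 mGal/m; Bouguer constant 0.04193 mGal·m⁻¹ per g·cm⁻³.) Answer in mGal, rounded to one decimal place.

Free-air correction = 0.3086 × 1724.0 = 532.03 mGal
Free-air anomaly = 978276.82 − 978683.60 + (532.03) = 125.25 mGal
Bouguer slab correction = 0.04193 × 2.95 × 1724.0 = 213.25 mGal
Simple Bouguer anomaly = 125.25 − (213.25) = -88.00 mGal

-88.0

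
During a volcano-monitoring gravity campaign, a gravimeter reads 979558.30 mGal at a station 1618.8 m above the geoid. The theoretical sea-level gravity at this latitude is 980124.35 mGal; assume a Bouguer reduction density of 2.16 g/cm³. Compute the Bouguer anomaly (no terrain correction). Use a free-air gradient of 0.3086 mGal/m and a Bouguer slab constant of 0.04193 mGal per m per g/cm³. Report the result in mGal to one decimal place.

-213.1

Free-air correction = 0.3086 × 1618.8 = 499.56 mGal
Free-air anomaly = 979558.30 − 980124.35 + (499.56) = -66.49 mGal
Bouguer slab correction = 0.04193 × 2.16 × 1618.8 = 146.61 mGal
Simple Bouguer anomaly = -66.49 − (146.61) = -213.10 mGal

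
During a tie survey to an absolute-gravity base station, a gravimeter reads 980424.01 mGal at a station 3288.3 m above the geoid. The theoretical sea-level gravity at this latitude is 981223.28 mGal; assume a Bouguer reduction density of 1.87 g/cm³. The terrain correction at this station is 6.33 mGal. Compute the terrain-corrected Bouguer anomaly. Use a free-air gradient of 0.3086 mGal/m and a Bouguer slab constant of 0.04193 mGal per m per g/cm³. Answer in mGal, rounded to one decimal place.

Free-air correction = 0.3086 × 3288.3 = 1014.77 mGal
Free-air anomaly = 980424.01 − 981223.28 + (1014.77) = 215.50 mGal
Bouguer slab correction = 0.04193 × 1.87 × 3288.3 = 257.83 mGal
Simple Bouguer anomaly = 215.50 − (257.83) = -42.33 mGal
Complete Bouguer anomaly = -42.33 + 6.33 = -36.00 mGal

-36.0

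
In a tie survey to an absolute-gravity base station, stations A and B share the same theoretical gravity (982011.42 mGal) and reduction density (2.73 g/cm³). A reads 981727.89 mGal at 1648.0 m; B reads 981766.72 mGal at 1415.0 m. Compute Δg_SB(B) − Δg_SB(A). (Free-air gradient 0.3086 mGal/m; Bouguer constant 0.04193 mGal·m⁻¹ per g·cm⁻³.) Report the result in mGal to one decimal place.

Δg_SB(A) = 981727.89 − 982011.42 + 0.3086×1648.0 − 0.04193×2.73×1648.0 = 36.40 mGal
Δg_SB(B) = 981766.72 − 982011.42 + 0.3086×1415.0 − 0.04193×2.73×1415.0 = 30.00 mGal
Difference = 30.00 − (36.40) = -6.40 mGal

-6.4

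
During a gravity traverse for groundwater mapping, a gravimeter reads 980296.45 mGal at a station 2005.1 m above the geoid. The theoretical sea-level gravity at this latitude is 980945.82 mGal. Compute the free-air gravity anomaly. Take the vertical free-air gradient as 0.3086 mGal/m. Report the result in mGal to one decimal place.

Free-air correction = 0.3086 × 2005.1 = 618.77 mGal
Free-air anomaly = 980296.45 − 980945.82 + (618.77) = -30.60 mGal

-30.6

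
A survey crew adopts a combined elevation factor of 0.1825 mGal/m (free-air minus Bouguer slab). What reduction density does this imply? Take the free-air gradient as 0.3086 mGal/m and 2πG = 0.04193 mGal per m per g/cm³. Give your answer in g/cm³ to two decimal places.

0.1825 = 0.3086 − 0.04193 × ρ
ρ = (0.3086 − 0.1825) / 0.04193 = 3.01 g/cm³

3.01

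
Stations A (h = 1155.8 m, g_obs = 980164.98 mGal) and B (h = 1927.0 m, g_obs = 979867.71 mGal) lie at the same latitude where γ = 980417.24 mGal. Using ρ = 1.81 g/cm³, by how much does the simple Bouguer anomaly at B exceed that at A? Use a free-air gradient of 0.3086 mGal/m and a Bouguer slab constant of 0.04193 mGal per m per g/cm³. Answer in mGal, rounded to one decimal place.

-117.8

Δg_SB(A) = 980164.98 − 980417.24 + 0.3086×1155.8 − 0.04193×1.81×1155.8 = 16.70 mGal
Δg_SB(B) = 979867.71 − 980417.24 + 0.3086×1927.0 − 0.04193×1.81×1927.0 = -101.10 mGal
Difference = -101.10 − (16.70) = -117.80 mGal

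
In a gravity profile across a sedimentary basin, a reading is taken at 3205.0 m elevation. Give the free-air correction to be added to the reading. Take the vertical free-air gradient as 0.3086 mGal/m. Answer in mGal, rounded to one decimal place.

Free-air correction = 0.3086 × 3205.0 = 989.1 mGal

989.1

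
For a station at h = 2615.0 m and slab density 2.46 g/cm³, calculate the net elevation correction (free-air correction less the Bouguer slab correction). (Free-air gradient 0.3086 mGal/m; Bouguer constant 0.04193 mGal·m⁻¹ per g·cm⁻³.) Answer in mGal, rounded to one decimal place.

537.3

Combined gradient = 0.3086 − 0.04193 × 2.46 = 0.2054522 mGal/m
Combined elevation correction = 0.2054522 × 2615.0 = 537.3 mGal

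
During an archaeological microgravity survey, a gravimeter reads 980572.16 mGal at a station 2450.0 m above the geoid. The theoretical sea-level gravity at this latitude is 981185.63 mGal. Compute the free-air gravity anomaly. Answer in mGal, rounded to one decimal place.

Free-air correction = 0.3086 × 2450.0 = 756.07 mGal
Free-air anomaly = 980572.16 − 981185.63 + (756.07) = 142.60 mGal

142.6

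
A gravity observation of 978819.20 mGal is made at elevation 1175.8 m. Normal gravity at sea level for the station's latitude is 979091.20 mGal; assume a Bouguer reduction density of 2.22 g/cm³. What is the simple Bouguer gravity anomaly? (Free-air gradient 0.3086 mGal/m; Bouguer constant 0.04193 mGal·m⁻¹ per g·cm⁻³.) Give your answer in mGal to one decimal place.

-18.6

Free-air correction = 0.3086 × 1175.8 = 362.85 mGal
Free-air anomaly = 978819.20 − 979091.20 + (362.85) = 90.85 mGal
Bouguer slab correction = 0.04193 × 2.22 × 1175.8 = 109.45 mGal
Simple Bouguer anomaly = 90.85 − (109.45) = -18.60 mGal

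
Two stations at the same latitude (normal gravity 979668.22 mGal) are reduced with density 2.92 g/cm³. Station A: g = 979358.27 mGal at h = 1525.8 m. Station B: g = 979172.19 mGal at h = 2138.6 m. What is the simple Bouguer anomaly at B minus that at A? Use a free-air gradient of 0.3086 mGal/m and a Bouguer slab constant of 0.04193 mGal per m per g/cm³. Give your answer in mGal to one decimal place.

-72.0

Δg_SB(A) = 979358.27 − 979668.22 + 0.3086×1525.8 − 0.04193×2.92×1525.8 = -25.90 mGal
Δg_SB(B) = 979172.19 − 979668.22 + 0.3086×2138.6 − 0.04193×2.92×2138.6 = -97.90 mGal
Difference = -97.90 − (-25.90) = -72.00 mGal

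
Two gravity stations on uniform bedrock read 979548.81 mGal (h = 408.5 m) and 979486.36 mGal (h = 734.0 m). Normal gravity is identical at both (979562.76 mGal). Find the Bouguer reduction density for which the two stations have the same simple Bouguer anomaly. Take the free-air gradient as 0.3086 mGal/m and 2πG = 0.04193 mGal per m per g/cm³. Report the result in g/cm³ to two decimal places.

2.78

Δg_obs = 979486.36 − 979548.81 = -62.45 mGal over Δh = 734.0 − 408.5 = 325.5 m
Equal Bouguer anomalies ⇒ Δg_obs + (0.3086 − 0.04193ρ)·Δh = 0
0.3086 − 0.04193ρ = −Δg_obs/Δh = 0.19186
ρ = (0.3086 − 0.19186) / 0.04193 = 2.78 g/cm³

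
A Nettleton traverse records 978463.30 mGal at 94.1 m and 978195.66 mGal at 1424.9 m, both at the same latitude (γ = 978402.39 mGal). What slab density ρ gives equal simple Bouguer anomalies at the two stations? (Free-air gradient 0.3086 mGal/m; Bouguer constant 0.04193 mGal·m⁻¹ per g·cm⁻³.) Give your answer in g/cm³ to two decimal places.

2.56

Δg_obs = 978195.66 − 978463.30 = -267.64 mGal over Δh = 1424.9 − 94.1 = 1330.8 m
Equal Bouguer anomalies ⇒ Δg_obs + (0.3086 − 0.04193ρ)·Δh = 0
0.3086 − 0.04193ρ = −Δg_obs/Δh = 0.20111
ρ = (0.3086 − 0.20111) / 0.04193 = 2.56 g/cm³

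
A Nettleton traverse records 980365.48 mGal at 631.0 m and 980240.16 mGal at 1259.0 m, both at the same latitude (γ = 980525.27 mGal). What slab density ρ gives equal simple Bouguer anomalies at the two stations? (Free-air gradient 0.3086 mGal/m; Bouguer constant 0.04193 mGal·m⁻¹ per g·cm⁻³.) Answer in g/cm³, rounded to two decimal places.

Δg_obs = 980240.16 − 980365.48 = -125.32 mGal over Δh = 1259.0 − 631.0 = 628.0 m
Equal Bouguer anomalies ⇒ Δg_obs + (0.3086 − 0.04193ρ)·Δh = 0
0.3086 − 0.04193ρ = −Δg_obs/Δh = 0.19955
ρ = (0.3086 − 0.19955) / 0.04193 = 2.60 g/cm³

2.60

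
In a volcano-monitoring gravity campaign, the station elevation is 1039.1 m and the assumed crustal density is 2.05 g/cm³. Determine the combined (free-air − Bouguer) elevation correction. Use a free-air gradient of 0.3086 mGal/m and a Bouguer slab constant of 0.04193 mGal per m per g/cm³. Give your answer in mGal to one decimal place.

Combined gradient = 0.3086 − 0.04193 × 2.05 = 0.2226435 mGal/m
Combined elevation correction = 0.2226435 × 1039.1 = 231.3 mGal

231.3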